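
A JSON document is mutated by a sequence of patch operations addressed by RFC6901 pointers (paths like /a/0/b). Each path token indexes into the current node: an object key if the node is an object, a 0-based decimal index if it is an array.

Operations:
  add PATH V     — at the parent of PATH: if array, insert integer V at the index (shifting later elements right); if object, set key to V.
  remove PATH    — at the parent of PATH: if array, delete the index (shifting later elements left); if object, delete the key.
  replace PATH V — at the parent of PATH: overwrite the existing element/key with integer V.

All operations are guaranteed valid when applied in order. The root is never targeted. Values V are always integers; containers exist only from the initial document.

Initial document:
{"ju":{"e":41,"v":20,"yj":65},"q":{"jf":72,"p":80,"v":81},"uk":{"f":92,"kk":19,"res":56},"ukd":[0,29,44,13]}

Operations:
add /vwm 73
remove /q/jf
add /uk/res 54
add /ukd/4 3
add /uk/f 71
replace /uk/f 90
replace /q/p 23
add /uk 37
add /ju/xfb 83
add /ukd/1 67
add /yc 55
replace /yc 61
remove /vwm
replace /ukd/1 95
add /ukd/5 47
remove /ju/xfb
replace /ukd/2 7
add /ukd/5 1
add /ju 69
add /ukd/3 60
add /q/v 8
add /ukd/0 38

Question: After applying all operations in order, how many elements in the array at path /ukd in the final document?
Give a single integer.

After op 1 (add /vwm 73): {"ju":{"e":41,"v":20,"yj":65},"q":{"jf":72,"p":80,"v":81},"uk":{"f":92,"kk":19,"res":56},"ukd":[0,29,44,13],"vwm":73}
After op 2 (remove /q/jf): {"ju":{"e":41,"v":20,"yj":65},"q":{"p":80,"v":81},"uk":{"f":92,"kk":19,"res":56},"ukd":[0,29,44,13],"vwm":73}
After op 3 (add /uk/res 54): {"ju":{"e":41,"v":20,"yj":65},"q":{"p":80,"v":81},"uk":{"f":92,"kk":19,"res":54},"ukd":[0,29,44,13],"vwm":73}
After op 4 (add /ukd/4 3): {"ju":{"e":41,"v":20,"yj":65},"q":{"p":80,"v":81},"uk":{"f":92,"kk":19,"res":54},"ukd":[0,29,44,13,3],"vwm":73}
After op 5 (add /uk/f 71): {"ju":{"e":41,"v":20,"yj":65},"q":{"p":80,"v":81},"uk":{"f":71,"kk":19,"res":54},"ukd":[0,29,44,13,3],"vwm":73}
After op 6 (replace /uk/f 90): {"ju":{"e":41,"v":20,"yj":65},"q":{"p":80,"v":81},"uk":{"f":90,"kk":19,"res":54},"ukd":[0,29,44,13,3],"vwm":73}
After op 7 (replace /q/p 23): {"ju":{"e":41,"v":20,"yj":65},"q":{"p":23,"v":81},"uk":{"f":90,"kk":19,"res":54},"ukd":[0,29,44,13,3],"vwm":73}
After op 8 (add /uk 37): {"ju":{"e":41,"v":20,"yj":65},"q":{"p":23,"v":81},"uk":37,"ukd":[0,29,44,13,3],"vwm":73}
After op 9 (add /ju/xfb 83): {"ju":{"e":41,"v":20,"xfb":83,"yj":65},"q":{"p":23,"v":81},"uk":37,"ukd":[0,29,44,13,3],"vwm":73}
After op 10 (add /ukd/1 67): {"ju":{"e":41,"v":20,"xfb":83,"yj":65},"q":{"p":23,"v":81},"uk":37,"ukd":[0,67,29,44,13,3],"vwm":73}
After op 11 (add /yc 55): {"ju":{"e":41,"v":20,"xfb":83,"yj":65},"q":{"p":23,"v":81},"uk":37,"ukd":[0,67,29,44,13,3],"vwm":73,"yc":55}
After op 12 (replace /yc 61): {"ju":{"e":41,"v":20,"xfb":83,"yj":65},"q":{"p":23,"v":81},"uk":37,"ukd":[0,67,29,44,13,3],"vwm":73,"yc":61}
After op 13 (remove /vwm): {"ju":{"e":41,"v":20,"xfb":83,"yj":65},"q":{"p":23,"v":81},"uk":37,"ukd":[0,67,29,44,13,3],"yc":61}
After op 14 (replace /ukd/1 95): {"ju":{"e":41,"v":20,"xfb":83,"yj":65},"q":{"p":23,"v":81},"uk":37,"ukd":[0,95,29,44,13,3],"yc":61}
After op 15 (add /ukd/5 47): {"ju":{"e":41,"v":20,"xfb":83,"yj":65},"q":{"p":23,"v":81},"uk":37,"ukd":[0,95,29,44,13,47,3],"yc":61}
After op 16 (remove /ju/xfb): {"ju":{"e":41,"v":20,"yj":65},"q":{"p":23,"v":81},"uk":37,"ukd":[0,95,29,44,13,47,3],"yc":61}
After op 17 (replace /ukd/2 7): {"ju":{"e":41,"v":20,"yj":65},"q":{"p":23,"v":81},"uk":37,"ukd":[0,95,7,44,13,47,3],"yc":61}
After op 18 (add /ukd/5 1): {"ju":{"e":41,"v":20,"yj":65},"q":{"p":23,"v":81},"uk":37,"ukd":[0,95,7,44,13,1,47,3],"yc":61}
After op 19 (add /ju 69): {"ju":69,"q":{"p":23,"v":81},"uk":37,"ukd":[0,95,7,44,13,1,47,3],"yc":61}
After op 20 (add /ukd/3 60): {"ju":69,"q":{"p":23,"v":81},"uk":37,"ukd":[0,95,7,60,44,13,1,47,3],"yc":61}
After op 21 (add /q/v 8): {"ju":69,"q":{"p":23,"v":8},"uk":37,"ukd":[0,95,7,60,44,13,1,47,3],"yc":61}
After op 22 (add /ukd/0 38): {"ju":69,"q":{"p":23,"v":8},"uk":37,"ukd":[38,0,95,7,60,44,13,1,47,3],"yc":61}
Size at path /ukd: 10

Answer: 10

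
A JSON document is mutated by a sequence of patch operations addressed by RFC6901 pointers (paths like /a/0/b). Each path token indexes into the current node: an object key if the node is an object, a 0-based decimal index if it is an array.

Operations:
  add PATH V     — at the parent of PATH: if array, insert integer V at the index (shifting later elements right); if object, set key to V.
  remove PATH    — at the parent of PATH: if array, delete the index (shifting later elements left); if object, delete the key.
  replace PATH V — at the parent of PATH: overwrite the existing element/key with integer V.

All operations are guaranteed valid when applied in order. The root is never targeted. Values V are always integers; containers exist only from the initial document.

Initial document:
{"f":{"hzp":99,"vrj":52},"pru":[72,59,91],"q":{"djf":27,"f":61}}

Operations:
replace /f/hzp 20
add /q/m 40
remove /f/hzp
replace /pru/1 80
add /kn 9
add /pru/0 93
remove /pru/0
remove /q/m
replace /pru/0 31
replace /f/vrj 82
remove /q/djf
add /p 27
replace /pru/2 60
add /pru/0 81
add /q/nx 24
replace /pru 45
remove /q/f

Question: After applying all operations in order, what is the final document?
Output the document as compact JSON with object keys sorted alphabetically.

After op 1 (replace /f/hzp 20): {"f":{"hzp":20,"vrj":52},"pru":[72,59,91],"q":{"djf":27,"f":61}}
After op 2 (add /q/m 40): {"f":{"hzp":20,"vrj":52},"pru":[72,59,91],"q":{"djf":27,"f":61,"m":40}}
After op 3 (remove /f/hzp): {"f":{"vrj":52},"pru":[72,59,91],"q":{"djf":27,"f":61,"m":40}}
After op 4 (replace /pru/1 80): {"f":{"vrj":52},"pru":[72,80,91],"q":{"djf":27,"f":61,"m":40}}
After op 5 (add /kn 9): {"f":{"vrj":52},"kn":9,"pru":[72,80,91],"q":{"djf":27,"f":61,"m":40}}
After op 6 (add /pru/0 93): {"f":{"vrj":52},"kn":9,"pru":[93,72,80,91],"q":{"djf":27,"f":61,"m":40}}
After op 7 (remove /pru/0): {"f":{"vrj":52},"kn":9,"pru":[72,80,91],"q":{"djf":27,"f":61,"m":40}}
After op 8 (remove /q/m): {"f":{"vrj":52},"kn":9,"pru":[72,80,91],"q":{"djf":27,"f":61}}
After op 9 (replace /pru/0 31): {"f":{"vrj":52},"kn":9,"pru":[31,80,91],"q":{"djf":27,"f":61}}
After op 10 (replace /f/vrj 82): {"f":{"vrj":82},"kn":9,"pru":[31,80,91],"q":{"djf":27,"f":61}}
After op 11 (remove /q/djf): {"f":{"vrj":82},"kn":9,"pru":[31,80,91],"q":{"f":61}}
After op 12 (add /p 27): {"f":{"vrj":82},"kn":9,"p":27,"pru":[31,80,91],"q":{"f":61}}
After op 13 (replace /pru/2 60): {"f":{"vrj":82},"kn":9,"p":27,"pru":[31,80,60],"q":{"f":61}}
After op 14 (add /pru/0 81): {"f":{"vrj":82},"kn":9,"p":27,"pru":[81,31,80,60],"q":{"f":61}}
After op 15 (add /q/nx 24): {"f":{"vrj":82},"kn":9,"p":27,"pru":[81,31,80,60],"q":{"f":61,"nx":24}}
After op 16 (replace /pru 45): {"f":{"vrj":82},"kn":9,"p":27,"pru":45,"q":{"f":61,"nx":24}}
After op 17 (remove /q/f): {"f":{"vrj":82},"kn":9,"p":27,"pru":45,"q":{"nx":24}}

Answer: {"f":{"vrj":82},"kn":9,"p":27,"pru":45,"q":{"nx":24}}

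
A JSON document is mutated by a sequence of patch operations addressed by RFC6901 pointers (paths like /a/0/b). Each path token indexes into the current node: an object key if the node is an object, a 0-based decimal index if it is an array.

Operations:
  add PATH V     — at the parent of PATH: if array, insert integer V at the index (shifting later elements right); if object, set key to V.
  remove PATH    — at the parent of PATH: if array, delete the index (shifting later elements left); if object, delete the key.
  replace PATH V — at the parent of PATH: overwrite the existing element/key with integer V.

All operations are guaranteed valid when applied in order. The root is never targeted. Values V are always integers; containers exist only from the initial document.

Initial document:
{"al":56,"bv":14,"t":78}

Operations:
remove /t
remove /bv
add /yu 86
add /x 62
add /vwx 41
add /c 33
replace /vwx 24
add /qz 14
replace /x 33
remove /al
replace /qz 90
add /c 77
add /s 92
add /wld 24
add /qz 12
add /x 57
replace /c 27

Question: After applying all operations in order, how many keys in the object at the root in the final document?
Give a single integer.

After op 1 (remove /t): {"al":56,"bv":14}
After op 2 (remove /bv): {"al":56}
After op 3 (add /yu 86): {"al":56,"yu":86}
After op 4 (add /x 62): {"al":56,"x":62,"yu":86}
After op 5 (add /vwx 41): {"al":56,"vwx":41,"x":62,"yu":86}
After op 6 (add /c 33): {"al":56,"c":33,"vwx":41,"x":62,"yu":86}
After op 7 (replace /vwx 24): {"al":56,"c":33,"vwx":24,"x":62,"yu":86}
After op 8 (add /qz 14): {"al":56,"c":33,"qz":14,"vwx":24,"x":62,"yu":86}
After op 9 (replace /x 33): {"al":56,"c":33,"qz":14,"vwx":24,"x":33,"yu":86}
After op 10 (remove /al): {"c":33,"qz":14,"vwx":24,"x":33,"yu":86}
After op 11 (replace /qz 90): {"c":33,"qz":90,"vwx":24,"x":33,"yu":86}
After op 12 (add /c 77): {"c":77,"qz":90,"vwx":24,"x":33,"yu":86}
After op 13 (add /s 92): {"c":77,"qz":90,"s":92,"vwx":24,"x":33,"yu":86}
After op 14 (add /wld 24): {"c":77,"qz":90,"s":92,"vwx":24,"wld":24,"x":33,"yu":86}
After op 15 (add /qz 12): {"c":77,"qz":12,"s":92,"vwx":24,"wld":24,"x":33,"yu":86}
After op 16 (add /x 57): {"c":77,"qz":12,"s":92,"vwx":24,"wld":24,"x":57,"yu":86}
After op 17 (replace /c 27): {"c":27,"qz":12,"s":92,"vwx":24,"wld":24,"x":57,"yu":86}
Size at the root: 7

Answer: 7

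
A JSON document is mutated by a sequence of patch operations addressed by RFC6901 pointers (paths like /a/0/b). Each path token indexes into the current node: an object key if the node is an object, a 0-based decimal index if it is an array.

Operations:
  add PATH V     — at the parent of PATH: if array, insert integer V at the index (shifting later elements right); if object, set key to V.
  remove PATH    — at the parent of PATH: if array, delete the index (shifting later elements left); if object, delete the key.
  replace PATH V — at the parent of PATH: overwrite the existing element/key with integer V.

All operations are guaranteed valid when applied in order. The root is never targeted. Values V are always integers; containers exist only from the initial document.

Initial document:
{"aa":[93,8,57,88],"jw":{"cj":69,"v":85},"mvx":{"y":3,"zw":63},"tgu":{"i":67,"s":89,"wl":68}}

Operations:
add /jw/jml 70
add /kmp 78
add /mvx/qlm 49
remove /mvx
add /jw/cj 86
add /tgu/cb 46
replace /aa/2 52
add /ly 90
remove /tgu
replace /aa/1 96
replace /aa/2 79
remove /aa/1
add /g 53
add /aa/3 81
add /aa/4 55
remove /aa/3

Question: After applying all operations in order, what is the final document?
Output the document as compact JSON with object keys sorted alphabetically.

Answer: {"aa":[93,79,88,55],"g":53,"jw":{"cj":86,"jml":70,"v":85},"kmp":78,"ly":90}

Derivation:
After op 1 (add /jw/jml 70): {"aa":[93,8,57,88],"jw":{"cj":69,"jml":70,"v":85},"mvx":{"y":3,"zw":63},"tgu":{"i":67,"s":89,"wl":68}}
After op 2 (add /kmp 78): {"aa":[93,8,57,88],"jw":{"cj":69,"jml":70,"v":85},"kmp":78,"mvx":{"y":3,"zw":63},"tgu":{"i":67,"s":89,"wl":68}}
After op 3 (add /mvx/qlm 49): {"aa":[93,8,57,88],"jw":{"cj":69,"jml":70,"v":85},"kmp":78,"mvx":{"qlm":49,"y":3,"zw":63},"tgu":{"i":67,"s":89,"wl":68}}
After op 4 (remove /mvx): {"aa":[93,8,57,88],"jw":{"cj":69,"jml":70,"v":85},"kmp":78,"tgu":{"i":67,"s":89,"wl":68}}
After op 5 (add /jw/cj 86): {"aa":[93,8,57,88],"jw":{"cj":86,"jml":70,"v":85},"kmp":78,"tgu":{"i":67,"s":89,"wl":68}}
After op 6 (add /tgu/cb 46): {"aa":[93,8,57,88],"jw":{"cj":86,"jml":70,"v":85},"kmp":78,"tgu":{"cb":46,"i":67,"s":89,"wl":68}}
After op 7 (replace /aa/2 52): {"aa":[93,8,52,88],"jw":{"cj":86,"jml":70,"v":85},"kmp":78,"tgu":{"cb":46,"i":67,"s":89,"wl":68}}
After op 8 (add /ly 90): {"aa":[93,8,52,88],"jw":{"cj":86,"jml":70,"v":85},"kmp":78,"ly":90,"tgu":{"cb":46,"i":67,"s":89,"wl":68}}
After op 9 (remove /tgu): {"aa":[93,8,52,88],"jw":{"cj":86,"jml":70,"v":85},"kmp":78,"ly":90}
After op 10 (replace /aa/1 96): {"aa":[93,96,52,88],"jw":{"cj":86,"jml":70,"v":85},"kmp":78,"ly":90}
After op 11 (replace /aa/2 79): {"aa":[93,96,79,88],"jw":{"cj":86,"jml":70,"v":85},"kmp":78,"ly":90}
After op 12 (remove /aa/1): {"aa":[93,79,88],"jw":{"cj":86,"jml":70,"v":85},"kmp":78,"ly":90}
After op 13 (add /g 53): {"aa":[93,79,88],"g":53,"jw":{"cj":86,"jml":70,"v":85},"kmp":78,"ly":90}
After op 14 (add /aa/3 81): {"aa":[93,79,88,81],"g":53,"jw":{"cj":86,"jml":70,"v":85},"kmp":78,"ly":90}
After op 15 (add /aa/4 55): {"aa":[93,79,88,81,55],"g":53,"jw":{"cj":86,"jml":70,"v":85},"kmp":78,"ly":90}
After op 16 (remove /aa/3): {"aa":[93,79,88,55],"g":53,"jw":{"cj":86,"jml":70,"v":85},"kmp":78,"ly":90}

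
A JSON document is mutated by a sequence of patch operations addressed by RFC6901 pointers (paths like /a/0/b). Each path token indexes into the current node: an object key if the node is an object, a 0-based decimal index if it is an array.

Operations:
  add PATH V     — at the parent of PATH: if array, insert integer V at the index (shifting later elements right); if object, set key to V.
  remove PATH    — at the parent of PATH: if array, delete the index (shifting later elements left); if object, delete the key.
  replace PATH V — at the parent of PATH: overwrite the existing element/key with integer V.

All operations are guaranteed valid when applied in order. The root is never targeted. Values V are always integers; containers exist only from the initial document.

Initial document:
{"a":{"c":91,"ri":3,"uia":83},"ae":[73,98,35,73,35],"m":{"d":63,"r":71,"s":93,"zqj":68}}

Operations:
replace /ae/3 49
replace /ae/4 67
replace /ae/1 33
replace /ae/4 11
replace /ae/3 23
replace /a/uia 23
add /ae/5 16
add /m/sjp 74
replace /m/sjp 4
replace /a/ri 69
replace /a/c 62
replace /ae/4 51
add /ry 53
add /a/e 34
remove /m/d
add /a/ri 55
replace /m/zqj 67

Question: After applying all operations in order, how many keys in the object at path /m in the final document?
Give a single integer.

After op 1 (replace /ae/3 49): {"a":{"c":91,"ri":3,"uia":83},"ae":[73,98,35,49,35],"m":{"d":63,"r":71,"s":93,"zqj":68}}
After op 2 (replace /ae/4 67): {"a":{"c":91,"ri":3,"uia":83},"ae":[73,98,35,49,67],"m":{"d":63,"r":71,"s":93,"zqj":68}}
After op 3 (replace /ae/1 33): {"a":{"c":91,"ri":3,"uia":83},"ae":[73,33,35,49,67],"m":{"d":63,"r":71,"s":93,"zqj":68}}
After op 4 (replace /ae/4 11): {"a":{"c":91,"ri":3,"uia":83},"ae":[73,33,35,49,11],"m":{"d":63,"r":71,"s":93,"zqj":68}}
After op 5 (replace /ae/3 23): {"a":{"c":91,"ri":3,"uia":83},"ae":[73,33,35,23,11],"m":{"d":63,"r":71,"s":93,"zqj":68}}
After op 6 (replace /a/uia 23): {"a":{"c":91,"ri":3,"uia":23},"ae":[73,33,35,23,11],"m":{"d":63,"r":71,"s":93,"zqj":68}}
After op 7 (add /ae/5 16): {"a":{"c":91,"ri":3,"uia":23},"ae":[73,33,35,23,11,16],"m":{"d":63,"r":71,"s":93,"zqj":68}}
After op 8 (add /m/sjp 74): {"a":{"c":91,"ri":3,"uia":23},"ae":[73,33,35,23,11,16],"m":{"d":63,"r":71,"s":93,"sjp":74,"zqj":68}}
After op 9 (replace /m/sjp 4): {"a":{"c":91,"ri":3,"uia":23},"ae":[73,33,35,23,11,16],"m":{"d":63,"r":71,"s":93,"sjp":4,"zqj":68}}
After op 10 (replace /a/ri 69): {"a":{"c":91,"ri":69,"uia":23},"ae":[73,33,35,23,11,16],"m":{"d":63,"r":71,"s":93,"sjp":4,"zqj":68}}
After op 11 (replace /a/c 62): {"a":{"c":62,"ri":69,"uia":23},"ae":[73,33,35,23,11,16],"m":{"d":63,"r":71,"s":93,"sjp":4,"zqj":68}}
After op 12 (replace /ae/4 51): {"a":{"c":62,"ri":69,"uia":23},"ae":[73,33,35,23,51,16],"m":{"d":63,"r":71,"s":93,"sjp":4,"zqj":68}}
After op 13 (add /ry 53): {"a":{"c":62,"ri":69,"uia":23},"ae":[73,33,35,23,51,16],"m":{"d":63,"r":71,"s":93,"sjp":4,"zqj":68},"ry":53}
After op 14 (add /a/e 34): {"a":{"c":62,"e":34,"ri":69,"uia":23},"ae":[73,33,35,23,51,16],"m":{"d":63,"r":71,"s":93,"sjp":4,"zqj":68},"ry":53}
After op 15 (remove /m/d): {"a":{"c":62,"e":34,"ri":69,"uia":23},"ae":[73,33,35,23,51,16],"m":{"r":71,"s":93,"sjp":4,"zqj":68},"ry":53}
After op 16 (add /a/ri 55): {"a":{"c":62,"e":34,"ri":55,"uia":23},"ae":[73,33,35,23,51,16],"m":{"r":71,"s":93,"sjp":4,"zqj":68},"ry":53}
After op 17 (replace /m/zqj 67): {"a":{"c":62,"e":34,"ri":55,"uia":23},"ae":[73,33,35,23,51,16],"m":{"r":71,"s":93,"sjp":4,"zqj":67},"ry":53}
Size at path /m: 4

Answer: 4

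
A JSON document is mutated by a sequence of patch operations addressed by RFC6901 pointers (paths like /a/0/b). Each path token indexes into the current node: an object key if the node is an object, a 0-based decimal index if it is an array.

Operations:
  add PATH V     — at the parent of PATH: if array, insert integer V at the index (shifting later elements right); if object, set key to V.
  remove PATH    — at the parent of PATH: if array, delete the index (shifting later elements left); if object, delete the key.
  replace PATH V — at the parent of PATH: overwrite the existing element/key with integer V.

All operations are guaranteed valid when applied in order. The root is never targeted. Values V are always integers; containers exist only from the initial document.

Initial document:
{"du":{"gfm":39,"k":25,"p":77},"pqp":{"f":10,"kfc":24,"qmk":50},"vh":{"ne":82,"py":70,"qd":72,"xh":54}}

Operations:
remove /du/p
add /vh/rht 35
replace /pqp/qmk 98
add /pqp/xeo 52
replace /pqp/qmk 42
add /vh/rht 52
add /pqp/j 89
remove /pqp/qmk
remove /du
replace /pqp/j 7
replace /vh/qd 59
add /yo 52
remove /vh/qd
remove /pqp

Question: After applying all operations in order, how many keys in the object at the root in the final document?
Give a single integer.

After op 1 (remove /du/p): {"du":{"gfm":39,"k":25},"pqp":{"f":10,"kfc":24,"qmk":50},"vh":{"ne":82,"py":70,"qd":72,"xh":54}}
After op 2 (add /vh/rht 35): {"du":{"gfm":39,"k":25},"pqp":{"f":10,"kfc":24,"qmk":50},"vh":{"ne":82,"py":70,"qd":72,"rht":35,"xh":54}}
After op 3 (replace /pqp/qmk 98): {"du":{"gfm":39,"k":25},"pqp":{"f":10,"kfc":24,"qmk":98},"vh":{"ne":82,"py":70,"qd":72,"rht":35,"xh":54}}
After op 4 (add /pqp/xeo 52): {"du":{"gfm":39,"k":25},"pqp":{"f":10,"kfc":24,"qmk":98,"xeo":52},"vh":{"ne":82,"py":70,"qd":72,"rht":35,"xh":54}}
After op 5 (replace /pqp/qmk 42): {"du":{"gfm":39,"k":25},"pqp":{"f":10,"kfc":24,"qmk":42,"xeo":52},"vh":{"ne":82,"py":70,"qd":72,"rht":35,"xh":54}}
After op 6 (add /vh/rht 52): {"du":{"gfm":39,"k":25},"pqp":{"f":10,"kfc":24,"qmk":42,"xeo":52},"vh":{"ne":82,"py":70,"qd":72,"rht":52,"xh":54}}
After op 7 (add /pqp/j 89): {"du":{"gfm":39,"k":25},"pqp":{"f":10,"j":89,"kfc":24,"qmk":42,"xeo":52},"vh":{"ne":82,"py":70,"qd":72,"rht":52,"xh":54}}
After op 8 (remove /pqp/qmk): {"du":{"gfm":39,"k":25},"pqp":{"f":10,"j":89,"kfc":24,"xeo":52},"vh":{"ne":82,"py":70,"qd":72,"rht":52,"xh":54}}
After op 9 (remove /du): {"pqp":{"f":10,"j":89,"kfc":24,"xeo":52},"vh":{"ne":82,"py":70,"qd":72,"rht":52,"xh":54}}
After op 10 (replace /pqp/j 7): {"pqp":{"f":10,"j":7,"kfc":24,"xeo":52},"vh":{"ne":82,"py":70,"qd":72,"rht":52,"xh":54}}
After op 11 (replace /vh/qd 59): {"pqp":{"f":10,"j":7,"kfc":24,"xeo":52},"vh":{"ne":82,"py":70,"qd":59,"rht":52,"xh":54}}
After op 12 (add /yo 52): {"pqp":{"f":10,"j":7,"kfc":24,"xeo":52},"vh":{"ne":82,"py":70,"qd":59,"rht":52,"xh":54},"yo":52}
After op 13 (remove /vh/qd): {"pqp":{"f":10,"j":7,"kfc":24,"xeo":52},"vh":{"ne":82,"py":70,"rht":52,"xh":54},"yo":52}
After op 14 (remove /pqp): {"vh":{"ne":82,"py":70,"rht":52,"xh":54},"yo":52}
Size at the root: 2

Answer: 2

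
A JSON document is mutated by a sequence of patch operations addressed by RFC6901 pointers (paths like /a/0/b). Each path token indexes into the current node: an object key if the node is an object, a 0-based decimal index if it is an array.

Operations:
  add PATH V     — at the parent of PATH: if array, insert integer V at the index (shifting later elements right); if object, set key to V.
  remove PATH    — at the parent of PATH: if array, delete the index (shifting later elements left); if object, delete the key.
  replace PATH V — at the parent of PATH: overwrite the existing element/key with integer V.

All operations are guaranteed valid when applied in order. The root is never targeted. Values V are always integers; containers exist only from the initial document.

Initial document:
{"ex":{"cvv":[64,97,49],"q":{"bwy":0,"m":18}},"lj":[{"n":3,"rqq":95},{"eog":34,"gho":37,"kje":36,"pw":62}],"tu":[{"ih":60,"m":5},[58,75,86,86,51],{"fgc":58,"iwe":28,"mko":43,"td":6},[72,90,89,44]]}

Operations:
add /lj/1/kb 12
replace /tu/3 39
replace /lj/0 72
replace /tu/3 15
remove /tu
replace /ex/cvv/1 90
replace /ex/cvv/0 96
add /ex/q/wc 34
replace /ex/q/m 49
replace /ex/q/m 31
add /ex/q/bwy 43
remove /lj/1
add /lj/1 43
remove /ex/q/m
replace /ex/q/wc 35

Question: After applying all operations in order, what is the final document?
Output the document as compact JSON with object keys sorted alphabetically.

After op 1 (add /lj/1/kb 12): {"ex":{"cvv":[64,97,49],"q":{"bwy":0,"m":18}},"lj":[{"n":3,"rqq":95},{"eog":34,"gho":37,"kb":12,"kje":36,"pw":62}],"tu":[{"ih":60,"m":5},[58,75,86,86,51],{"fgc":58,"iwe":28,"mko":43,"td":6},[72,90,89,44]]}
After op 2 (replace /tu/3 39): {"ex":{"cvv":[64,97,49],"q":{"bwy":0,"m":18}},"lj":[{"n":3,"rqq":95},{"eog":34,"gho":37,"kb":12,"kje":36,"pw":62}],"tu":[{"ih":60,"m":5},[58,75,86,86,51],{"fgc":58,"iwe":28,"mko":43,"td":6},39]}
After op 3 (replace /lj/0 72): {"ex":{"cvv":[64,97,49],"q":{"bwy":0,"m":18}},"lj":[72,{"eog":34,"gho":37,"kb":12,"kje":36,"pw":62}],"tu":[{"ih":60,"m":5},[58,75,86,86,51],{"fgc":58,"iwe":28,"mko":43,"td":6},39]}
After op 4 (replace /tu/3 15): {"ex":{"cvv":[64,97,49],"q":{"bwy":0,"m":18}},"lj":[72,{"eog":34,"gho":37,"kb":12,"kje":36,"pw":62}],"tu":[{"ih":60,"m":5},[58,75,86,86,51],{"fgc":58,"iwe":28,"mko":43,"td":6},15]}
After op 5 (remove /tu): {"ex":{"cvv":[64,97,49],"q":{"bwy":0,"m":18}},"lj":[72,{"eog":34,"gho":37,"kb":12,"kje":36,"pw":62}]}
After op 6 (replace /ex/cvv/1 90): {"ex":{"cvv":[64,90,49],"q":{"bwy":0,"m":18}},"lj":[72,{"eog":34,"gho":37,"kb":12,"kje":36,"pw":62}]}
After op 7 (replace /ex/cvv/0 96): {"ex":{"cvv":[96,90,49],"q":{"bwy":0,"m":18}},"lj":[72,{"eog":34,"gho":37,"kb":12,"kje":36,"pw":62}]}
After op 8 (add /ex/q/wc 34): {"ex":{"cvv":[96,90,49],"q":{"bwy":0,"m":18,"wc":34}},"lj":[72,{"eog":34,"gho":37,"kb":12,"kje":36,"pw":62}]}
After op 9 (replace /ex/q/m 49): {"ex":{"cvv":[96,90,49],"q":{"bwy":0,"m":49,"wc":34}},"lj":[72,{"eog":34,"gho":37,"kb":12,"kje":36,"pw":62}]}
After op 10 (replace /ex/q/m 31): {"ex":{"cvv":[96,90,49],"q":{"bwy":0,"m":31,"wc":34}},"lj":[72,{"eog":34,"gho":37,"kb":12,"kje":36,"pw":62}]}
After op 11 (add /ex/q/bwy 43): {"ex":{"cvv":[96,90,49],"q":{"bwy":43,"m":31,"wc":34}},"lj":[72,{"eog":34,"gho":37,"kb":12,"kje":36,"pw":62}]}
After op 12 (remove /lj/1): {"ex":{"cvv":[96,90,49],"q":{"bwy":43,"m":31,"wc":34}},"lj":[72]}
After op 13 (add /lj/1 43): {"ex":{"cvv":[96,90,49],"q":{"bwy":43,"m":31,"wc":34}},"lj":[72,43]}
After op 14 (remove /ex/q/m): {"ex":{"cvv":[96,90,49],"q":{"bwy":43,"wc":34}},"lj":[72,43]}
After op 15 (replace /ex/q/wc 35): {"ex":{"cvv":[96,90,49],"q":{"bwy":43,"wc":35}},"lj":[72,43]}

Answer: {"ex":{"cvv":[96,90,49],"q":{"bwy":43,"wc":35}},"lj":[72,43]}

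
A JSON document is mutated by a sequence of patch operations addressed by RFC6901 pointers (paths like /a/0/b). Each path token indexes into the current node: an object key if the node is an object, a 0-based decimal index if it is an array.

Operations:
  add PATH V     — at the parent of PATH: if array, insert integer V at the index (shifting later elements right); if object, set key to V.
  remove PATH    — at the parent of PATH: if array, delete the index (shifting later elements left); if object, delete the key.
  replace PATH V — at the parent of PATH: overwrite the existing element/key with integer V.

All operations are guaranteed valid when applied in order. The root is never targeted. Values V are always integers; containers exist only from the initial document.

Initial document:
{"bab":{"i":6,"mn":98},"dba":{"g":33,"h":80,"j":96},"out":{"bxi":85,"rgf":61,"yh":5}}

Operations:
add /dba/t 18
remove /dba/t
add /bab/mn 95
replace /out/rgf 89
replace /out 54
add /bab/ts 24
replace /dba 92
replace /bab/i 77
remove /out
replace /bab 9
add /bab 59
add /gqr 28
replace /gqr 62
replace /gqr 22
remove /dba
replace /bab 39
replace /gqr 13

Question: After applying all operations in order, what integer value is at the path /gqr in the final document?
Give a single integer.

Answer: 13

Derivation:
After op 1 (add /dba/t 18): {"bab":{"i":6,"mn":98},"dba":{"g":33,"h":80,"j":96,"t":18},"out":{"bxi":85,"rgf":61,"yh":5}}
After op 2 (remove /dba/t): {"bab":{"i":6,"mn":98},"dba":{"g":33,"h":80,"j":96},"out":{"bxi":85,"rgf":61,"yh":5}}
After op 3 (add /bab/mn 95): {"bab":{"i":6,"mn":95},"dba":{"g":33,"h":80,"j":96},"out":{"bxi":85,"rgf":61,"yh":5}}
After op 4 (replace /out/rgf 89): {"bab":{"i":6,"mn":95},"dba":{"g":33,"h":80,"j":96},"out":{"bxi":85,"rgf":89,"yh":5}}
After op 5 (replace /out 54): {"bab":{"i":6,"mn":95},"dba":{"g":33,"h":80,"j":96},"out":54}
After op 6 (add /bab/ts 24): {"bab":{"i":6,"mn":95,"ts":24},"dba":{"g":33,"h":80,"j":96},"out":54}
After op 7 (replace /dba 92): {"bab":{"i":6,"mn":95,"ts":24},"dba":92,"out":54}
After op 8 (replace /bab/i 77): {"bab":{"i":77,"mn":95,"ts":24},"dba":92,"out":54}
After op 9 (remove /out): {"bab":{"i":77,"mn":95,"ts":24},"dba":92}
After op 10 (replace /bab 9): {"bab":9,"dba":92}
After op 11 (add /bab 59): {"bab":59,"dba":92}
After op 12 (add /gqr 28): {"bab":59,"dba":92,"gqr":28}
After op 13 (replace /gqr 62): {"bab":59,"dba":92,"gqr":62}
After op 14 (replace /gqr 22): {"bab":59,"dba":92,"gqr":22}
After op 15 (remove /dba): {"bab":59,"gqr":22}
After op 16 (replace /bab 39): {"bab":39,"gqr":22}
After op 17 (replace /gqr 13): {"bab":39,"gqr":13}
Value at /gqr: 13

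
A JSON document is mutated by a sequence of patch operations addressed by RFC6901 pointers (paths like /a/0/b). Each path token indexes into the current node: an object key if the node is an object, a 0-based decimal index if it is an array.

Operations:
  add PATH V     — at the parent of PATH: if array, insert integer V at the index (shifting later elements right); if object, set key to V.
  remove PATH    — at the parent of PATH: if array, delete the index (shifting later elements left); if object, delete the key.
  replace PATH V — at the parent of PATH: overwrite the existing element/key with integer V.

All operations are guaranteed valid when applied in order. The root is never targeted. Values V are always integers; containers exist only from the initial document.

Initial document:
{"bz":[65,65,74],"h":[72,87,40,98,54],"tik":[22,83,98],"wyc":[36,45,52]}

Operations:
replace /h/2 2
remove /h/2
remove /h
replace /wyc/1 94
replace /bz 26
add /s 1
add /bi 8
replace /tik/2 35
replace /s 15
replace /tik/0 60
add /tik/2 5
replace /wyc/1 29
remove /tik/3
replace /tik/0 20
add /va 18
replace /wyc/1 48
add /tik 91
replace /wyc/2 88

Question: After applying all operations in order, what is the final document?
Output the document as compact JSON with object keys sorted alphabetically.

After op 1 (replace /h/2 2): {"bz":[65,65,74],"h":[72,87,2,98,54],"tik":[22,83,98],"wyc":[36,45,52]}
After op 2 (remove /h/2): {"bz":[65,65,74],"h":[72,87,98,54],"tik":[22,83,98],"wyc":[36,45,52]}
After op 3 (remove /h): {"bz":[65,65,74],"tik":[22,83,98],"wyc":[36,45,52]}
After op 4 (replace /wyc/1 94): {"bz":[65,65,74],"tik":[22,83,98],"wyc":[36,94,52]}
After op 5 (replace /bz 26): {"bz":26,"tik":[22,83,98],"wyc":[36,94,52]}
After op 6 (add /s 1): {"bz":26,"s":1,"tik":[22,83,98],"wyc":[36,94,52]}
After op 7 (add /bi 8): {"bi":8,"bz":26,"s":1,"tik":[22,83,98],"wyc":[36,94,52]}
After op 8 (replace /tik/2 35): {"bi":8,"bz":26,"s":1,"tik":[22,83,35],"wyc":[36,94,52]}
After op 9 (replace /s 15): {"bi":8,"bz":26,"s":15,"tik":[22,83,35],"wyc":[36,94,52]}
After op 10 (replace /tik/0 60): {"bi":8,"bz":26,"s":15,"tik":[60,83,35],"wyc":[36,94,52]}
After op 11 (add /tik/2 5): {"bi":8,"bz":26,"s":15,"tik":[60,83,5,35],"wyc":[36,94,52]}
After op 12 (replace /wyc/1 29): {"bi":8,"bz":26,"s":15,"tik":[60,83,5,35],"wyc":[36,29,52]}
After op 13 (remove /tik/3): {"bi":8,"bz":26,"s":15,"tik":[60,83,5],"wyc":[36,29,52]}
After op 14 (replace /tik/0 20): {"bi":8,"bz":26,"s":15,"tik":[20,83,5],"wyc":[36,29,52]}
After op 15 (add /va 18): {"bi":8,"bz":26,"s":15,"tik":[20,83,5],"va":18,"wyc":[36,29,52]}
After op 16 (replace /wyc/1 48): {"bi":8,"bz":26,"s":15,"tik":[20,83,5],"va":18,"wyc":[36,48,52]}
After op 17 (add /tik 91): {"bi":8,"bz":26,"s":15,"tik":91,"va":18,"wyc":[36,48,52]}
After op 18 (replace /wyc/2 88): {"bi":8,"bz":26,"s":15,"tik":91,"va":18,"wyc":[36,48,88]}

Answer: {"bi":8,"bz":26,"s":15,"tik":91,"va":18,"wyc":[36,48,88]}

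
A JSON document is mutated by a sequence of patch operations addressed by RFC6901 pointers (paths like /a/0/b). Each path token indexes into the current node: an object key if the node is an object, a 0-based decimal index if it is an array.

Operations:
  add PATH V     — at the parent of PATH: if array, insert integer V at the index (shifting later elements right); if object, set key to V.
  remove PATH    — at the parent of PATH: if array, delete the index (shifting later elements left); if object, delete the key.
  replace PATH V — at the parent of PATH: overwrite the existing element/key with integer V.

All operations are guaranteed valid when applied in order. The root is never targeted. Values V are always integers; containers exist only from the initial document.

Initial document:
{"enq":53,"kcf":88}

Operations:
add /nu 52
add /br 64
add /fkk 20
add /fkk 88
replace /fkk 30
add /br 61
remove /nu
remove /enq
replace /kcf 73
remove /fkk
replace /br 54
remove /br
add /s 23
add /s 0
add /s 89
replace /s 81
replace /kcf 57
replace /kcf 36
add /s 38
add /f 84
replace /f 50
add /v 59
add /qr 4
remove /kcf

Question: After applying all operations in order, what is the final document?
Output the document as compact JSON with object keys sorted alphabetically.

Answer: {"f":50,"qr":4,"s":38,"v":59}

Derivation:
After op 1 (add /nu 52): {"enq":53,"kcf":88,"nu":52}
After op 2 (add /br 64): {"br":64,"enq":53,"kcf":88,"nu":52}
After op 3 (add /fkk 20): {"br":64,"enq":53,"fkk":20,"kcf":88,"nu":52}
After op 4 (add /fkk 88): {"br":64,"enq":53,"fkk":88,"kcf":88,"nu":52}
After op 5 (replace /fkk 30): {"br":64,"enq":53,"fkk":30,"kcf":88,"nu":52}
After op 6 (add /br 61): {"br":61,"enq":53,"fkk":30,"kcf":88,"nu":52}
After op 7 (remove /nu): {"br":61,"enq":53,"fkk":30,"kcf":88}
After op 8 (remove /enq): {"br":61,"fkk":30,"kcf":88}
After op 9 (replace /kcf 73): {"br":61,"fkk":30,"kcf":73}
After op 10 (remove /fkk): {"br":61,"kcf":73}
After op 11 (replace /br 54): {"br":54,"kcf":73}
After op 12 (remove /br): {"kcf":73}
After op 13 (add /s 23): {"kcf":73,"s":23}
After op 14 (add /s 0): {"kcf":73,"s":0}
After op 15 (add /s 89): {"kcf":73,"s":89}
After op 16 (replace /s 81): {"kcf":73,"s":81}
After op 17 (replace /kcf 57): {"kcf":57,"s":81}
After op 18 (replace /kcf 36): {"kcf":36,"s":81}
After op 19 (add /s 38): {"kcf":36,"s":38}
After op 20 (add /f 84): {"f":84,"kcf":36,"s":38}
After op 21 (replace /f 50): {"f":50,"kcf":36,"s":38}
After op 22 (add /v 59): {"f":50,"kcf":36,"s":38,"v":59}
After op 23 (add /qr 4): {"f":50,"kcf":36,"qr":4,"s":38,"v":59}
After op 24 (remove /kcf): {"f":50,"qr":4,"s":38,"v":59}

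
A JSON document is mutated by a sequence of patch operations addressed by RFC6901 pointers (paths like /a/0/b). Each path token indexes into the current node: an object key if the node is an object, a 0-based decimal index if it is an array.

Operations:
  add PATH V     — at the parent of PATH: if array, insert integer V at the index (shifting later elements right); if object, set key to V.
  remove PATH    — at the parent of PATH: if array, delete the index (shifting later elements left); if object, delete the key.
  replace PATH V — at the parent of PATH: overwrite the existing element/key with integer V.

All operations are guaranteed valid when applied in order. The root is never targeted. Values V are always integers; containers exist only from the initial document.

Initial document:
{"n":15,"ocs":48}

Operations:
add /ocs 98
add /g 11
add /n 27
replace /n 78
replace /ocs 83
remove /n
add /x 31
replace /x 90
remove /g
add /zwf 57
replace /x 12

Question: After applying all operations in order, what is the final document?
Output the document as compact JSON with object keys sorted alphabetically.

After op 1 (add /ocs 98): {"n":15,"ocs":98}
After op 2 (add /g 11): {"g":11,"n":15,"ocs":98}
After op 3 (add /n 27): {"g":11,"n":27,"ocs":98}
After op 4 (replace /n 78): {"g":11,"n":78,"ocs":98}
After op 5 (replace /ocs 83): {"g":11,"n":78,"ocs":83}
After op 6 (remove /n): {"g":11,"ocs":83}
After op 7 (add /x 31): {"g":11,"ocs":83,"x":31}
After op 8 (replace /x 90): {"g":11,"ocs":83,"x":90}
After op 9 (remove /g): {"ocs":83,"x":90}
After op 10 (add /zwf 57): {"ocs":83,"x":90,"zwf":57}
After op 11 (replace /x 12): {"ocs":83,"x":12,"zwf":57}

Answer: {"ocs":83,"x":12,"zwf":57}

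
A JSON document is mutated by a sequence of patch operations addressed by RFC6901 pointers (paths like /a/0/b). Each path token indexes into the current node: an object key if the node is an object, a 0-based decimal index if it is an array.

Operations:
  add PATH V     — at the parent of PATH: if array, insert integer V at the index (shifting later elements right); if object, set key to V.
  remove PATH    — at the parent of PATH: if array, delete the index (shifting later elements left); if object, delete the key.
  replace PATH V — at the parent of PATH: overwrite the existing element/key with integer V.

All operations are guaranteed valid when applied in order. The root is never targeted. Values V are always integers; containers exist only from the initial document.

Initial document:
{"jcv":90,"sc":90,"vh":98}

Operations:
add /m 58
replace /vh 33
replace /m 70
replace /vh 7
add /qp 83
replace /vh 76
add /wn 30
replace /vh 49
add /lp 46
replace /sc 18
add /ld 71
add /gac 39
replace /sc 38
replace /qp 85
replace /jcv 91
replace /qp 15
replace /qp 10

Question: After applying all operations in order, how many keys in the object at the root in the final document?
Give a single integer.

After op 1 (add /m 58): {"jcv":90,"m":58,"sc":90,"vh":98}
After op 2 (replace /vh 33): {"jcv":90,"m":58,"sc":90,"vh":33}
After op 3 (replace /m 70): {"jcv":90,"m":70,"sc":90,"vh":33}
After op 4 (replace /vh 7): {"jcv":90,"m":70,"sc":90,"vh":7}
After op 5 (add /qp 83): {"jcv":90,"m":70,"qp":83,"sc":90,"vh":7}
After op 6 (replace /vh 76): {"jcv":90,"m":70,"qp":83,"sc":90,"vh":76}
After op 7 (add /wn 30): {"jcv":90,"m":70,"qp":83,"sc":90,"vh":76,"wn":30}
After op 8 (replace /vh 49): {"jcv":90,"m":70,"qp":83,"sc":90,"vh":49,"wn":30}
After op 9 (add /lp 46): {"jcv":90,"lp":46,"m":70,"qp":83,"sc":90,"vh":49,"wn":30}
After op 10 (replace /sc 18): {"jcv":90,"lp":46,"m":70,"qp":83,"sc":18,"vh":49,"wn":30}
After op 11 (add /ld 71): {"jcv":90,"ld":71,"lp":46,"m":70,"qp":83,"sc":18,"vh":49,"wn":30}
After op 12 (add /gac 39): {"gac":39,"jcv":90,"ld":71,"lp":46,"m":70,"qp":83,"sc":18,"vh":49,"wn":30}
After op 13 (replace /sc 38): {"gac":39,"jcv":90,"ld":71,"lp":46,"m":70,"qp":83,"sc":38,"vh":49,"wn":30}
After op 14 (replace /qp 85): {"gac":39,"jcv":90,"ld":71,"lp":46,"m":70,"qp":85,"sc":38,"vh":49,"wn":30}
After op 15 (replace /jcv 91): {"gac":39,"jcv":91,"ld":71,"lp":46,"m":70,"qp":85,"sc":38,"vh":49,"wn":30}
After op 16 (replace /qp 15): {"gac":39,"jcv":91,"ld":71,"lp":46,"m":70,"qp":15,"sc":38,"vh":49,"wn":30}
After op 17 (replace /qp 10): {"gac":39,"jcv":91,"ld":71,"lp":46,"m":70,"qp":10,"sc":38,"vh":49,"wn":30}
Size at the root: 9

Answer: 9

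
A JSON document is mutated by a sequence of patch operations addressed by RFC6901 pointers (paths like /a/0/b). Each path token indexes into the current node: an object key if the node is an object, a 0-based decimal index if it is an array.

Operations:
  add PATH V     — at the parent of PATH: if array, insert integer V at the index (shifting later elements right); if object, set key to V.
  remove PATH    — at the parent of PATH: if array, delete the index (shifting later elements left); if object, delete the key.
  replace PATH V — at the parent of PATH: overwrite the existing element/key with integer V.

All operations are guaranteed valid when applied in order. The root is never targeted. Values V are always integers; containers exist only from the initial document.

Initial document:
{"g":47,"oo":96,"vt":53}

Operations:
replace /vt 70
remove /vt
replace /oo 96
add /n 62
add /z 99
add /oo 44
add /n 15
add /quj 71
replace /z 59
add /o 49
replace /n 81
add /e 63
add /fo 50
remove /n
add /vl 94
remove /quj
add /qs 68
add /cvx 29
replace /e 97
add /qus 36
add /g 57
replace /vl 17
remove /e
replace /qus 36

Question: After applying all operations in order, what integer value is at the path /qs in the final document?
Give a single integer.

Answer: 68

Derivation:
After op 1 (replace /vt 70): {"g":47,"oo":96,"vt":70}
After op 2 (remove /vt): {"g":47,"oo":96}
After op 3 (replace /oo 96): {"g":47,"oo":96}
After op 4 (add /n 62): {"g":47,"n":62,"oo":96}
After op 5 (add /z 99): {"g":47,"n":62,"oo":96,"z":99}
After op 6 (add /oo 44): {"g":47,"n":62,"oo":44,"z":99}
After op 7 (add /n 15): {"g":47,"n":15,"oo":44,"z":99}
After op 8 (add /quj 71): {"g":47,"n":15,"oo":44,"quj":71,"z":99}
After op 9 (replace /z 59): {"g":47,"n":15,"oo":44,"quj":71,"z":59}
After op 10 (add /o 49): {"g":47,"n":15,"o":49,"oo":44,"quj":71,"z":59}
After op 11 (replace /n 81): {"g":47,"n":81,"o":49,"oo":44,"quj":71,"z":59}
After op 12 (add /e 63): {"e":63,"g":47,"n":81,"o":49,"oo":44,"quj":71,"z":59}
After op 13 (add /fo 50): {"e":63,"fo":50,"g":47,"n":81,"o":49,"oo":44,"quj":71,"z":59}
After op 14 (remove /n): {"e":63,"fo":50,"g":47,"o":49,"oo":44,"quj":71,"z":59}
After op 15 (add /vl 94): {"e":63,"fo":50,"g":47,"o":49,"oo":44,"quj":71,"vl":94,"z":59}
After op 16 (remove /quj): {"e":63,"fo":50,"g":47,"o":49,"oo":44,"vl":94,"z":59}
After op 17 (add /qs 68): {"e":63,"fo":50,"g":47,"o":49,"oo":44,"qs":68,"vl":94,"z":59}
After op 18 (add /cvx 29): {"cvx":29,"e":63,"fo":50,"g":47,"o":49,"oo":44,"qs":68,"vl":94,"z":59}
After op 19 (replace /e 97): {"cvx":29,"e":97,"fo":50,"g":47,"o":49,"oo":44,"qs":68,"vl":94,"z":59}
After op 20 (add /qus 36): {"cvx":29,"e":97,"fo":50,"g":47,"o":49,"oo":44,"qs":68,"qus":36,"vl":94,"z":59}
After op 21 (add /g 57): {"cvx":29,"e":97,"fo":50,"g":57,"o":49,"oo":44,"qs":68,"qus":36,"vl":94,"z":59}
After op 22 (replace /vl 17): {"cvx":29,"e":97,"fo":50,"g":57,"o":49,"oo":44,"qs":68,"qus":36,"vl":17,"z":59}
After op 23 (remove /e): {"cvx":29,"fo":50,"g":57,"o":49,"oo":44,"qs":68,"qus":36,"vl":17,"z":59}
After op 24 (replace /qus 36): {"cvx":29,"fo":50,"g":57,"o":49,"oo":44,"qs":68,"qus":36,"vl":17,"z":59}
Value at /qs: 68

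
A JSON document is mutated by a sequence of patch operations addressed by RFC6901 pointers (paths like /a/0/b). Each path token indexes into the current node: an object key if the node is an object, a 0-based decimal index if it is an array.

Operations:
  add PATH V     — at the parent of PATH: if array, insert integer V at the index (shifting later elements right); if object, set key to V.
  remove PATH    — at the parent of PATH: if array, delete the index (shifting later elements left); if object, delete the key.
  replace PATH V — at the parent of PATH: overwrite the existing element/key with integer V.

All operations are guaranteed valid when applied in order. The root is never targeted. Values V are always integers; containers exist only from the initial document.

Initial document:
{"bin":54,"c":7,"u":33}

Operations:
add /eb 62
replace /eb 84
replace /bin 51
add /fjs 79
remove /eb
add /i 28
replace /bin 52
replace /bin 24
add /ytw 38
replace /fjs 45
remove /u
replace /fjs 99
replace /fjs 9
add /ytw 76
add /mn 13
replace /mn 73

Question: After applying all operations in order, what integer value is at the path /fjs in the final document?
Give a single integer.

After op 1 (add /eb 62): {"bin":54,"c":7,"eb":62,"u":33}
After op 2 (replace /eb 84): {"bin":54,"c":7,"eb":84,"u":33}
After op 3 (replace /bin 51): {"bin":51,"c":7,"eb":84,"u":33}
After op 4 (add /fjs 79): {"bin":51,"c":7,"eb":84,"fjs":79,"u":33}
After op 5 (remove /eb): {"bin":51,"c":7,"fjs":79,"u":33}
After op 6 (add /i 28): {"bin":51,"c":7,"fjs":79,"i":28,"u":33}
After op 7 (replace /bin 52): {"bin":52,"c":7,"fjs":79,"i":28,"u":33}
After op 8 (replace /bin 24): {"bin":24,"c":7,"fjs":79,"i":28,"u":33}
After op 9 (add /ytw 38): {"bin":24,"c":7,"fjs":79,"i":28,"u":33,"ytw":38}
After op 10 (replace /fjs 45): {"bin":24,"c":7,"fjs":45,"i":28,"u":33,"ytw":38}
After op 11 (remove /u): {"bin":24,"c":7,"fjs":45,"i":28,"ytw":38}
After op 12 (replace /fjs 99): {"bin":24,"c":7,"fjs":99,"i":28,"ytw":38}
After op 13 (replace /fjs 9): {"bin":24,"c":7,"fjs":9,"i":28,"ytw":38}
After op 14 (add /ytw 76): {"bin":24,"c":7,"fjs":9,"i":28,"ytw":76}
After op 15 (add /mn 13): {"bin":24,"c":7,"fjs":9,"i":28,"mn":13,"ytw":76}
After op 16 (replace /mn 73): {"bin":24,"c":7,"fjs":9,"i":28,"mn":73,"ytw":76}
Value at /fjs: 9

Answer: 9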